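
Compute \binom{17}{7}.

C(17,7) = (17·16·15·14·13·12·11) / 7! = 98017920 / 5040 = 19448.

19448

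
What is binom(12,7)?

792

C(12,7) = C(12,5) by symmetry.
C(12,5) = (12·11·10·9·8) / 5! = 95040 / 120 = 792.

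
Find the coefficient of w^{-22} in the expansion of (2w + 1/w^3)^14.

64064

General term: C(14,j)·(2w)^j·(1/w^3)^(14-j), with w-exponent 1j − 3(14−j) = 4j − 42.
Set 4j − 42 = -22: j = 5.
C(14,5) = 2002; 2^5 = 32; 1^9 = 1.
Coefficient = 2002 · 32 · 1 = 64064.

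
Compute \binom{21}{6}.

C(21,6) = (21·20·19·18·17·16) / 6! = 39070080 / 720 = 54264.

54264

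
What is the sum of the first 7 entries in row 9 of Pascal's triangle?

1 + 9 + 36 + 84 + 126 + 126 + 84 = 466.

466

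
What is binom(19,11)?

75582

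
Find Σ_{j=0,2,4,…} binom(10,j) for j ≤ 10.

512

Even-j terms of row 10 sum to 2^9 = 512.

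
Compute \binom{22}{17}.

C(22,17) = C(22,5) by symmetry.
C(22,5) = (22·21·20·19·18) / 5! = 3160080 / 120 = 26334.

26334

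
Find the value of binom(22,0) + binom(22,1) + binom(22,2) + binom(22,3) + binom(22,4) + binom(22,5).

35443

1 + 22 + 231 + 1540 + 7315 + 26334 = 35443.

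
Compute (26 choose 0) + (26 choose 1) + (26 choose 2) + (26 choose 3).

2952

1 + 26 + 325 + 2600 = 2952.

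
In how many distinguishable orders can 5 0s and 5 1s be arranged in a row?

252

Choose positions for the 0s: C(10,5) = 252.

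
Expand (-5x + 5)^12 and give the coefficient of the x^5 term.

-193359375000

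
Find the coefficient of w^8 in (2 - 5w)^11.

The general term is C(11,j)·(2)^j·(-5w)^(11-j); the w^8 term has j = 3.
C(11,3) = 165.
Coefficient = C(11,3) · 2^3 · (-5)^8 = 165 · 8 · 390625 = 515625000.

515625000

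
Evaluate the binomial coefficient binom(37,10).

348330136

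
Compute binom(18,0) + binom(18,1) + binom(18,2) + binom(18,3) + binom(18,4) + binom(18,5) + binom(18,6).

1 + 18 + 153 + 816 + 3060 + 8568 + 18564 = 31180.

31180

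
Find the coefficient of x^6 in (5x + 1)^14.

46921875

The general term is C(14,j)·(5x)^j·(1)^(14-j); the x^6 term has j = 6.
C(14,6) = 3003.
Coefficient = C(14,6) · 5^6 = 3003 · 15625 = 46921875.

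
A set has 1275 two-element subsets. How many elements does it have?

n(n−1)/2 = 1275 ⇒ n(n−1) = 2550. Since 51·50 = 2550, n = 51.

51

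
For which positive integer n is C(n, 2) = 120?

n(n−1)/2 = 120 ⇒ n(n−1) = 240. Since 16·15 = 240, n = 16.

16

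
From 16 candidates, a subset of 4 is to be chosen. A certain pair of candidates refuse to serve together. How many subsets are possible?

All 4-subsets: C(16,4) = 1820. Those containing both fixed elements: C(14,2) = 91.
1820 − 91 = 1729.

1729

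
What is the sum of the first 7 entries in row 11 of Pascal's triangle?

1486

1 + 11 + 55 + 165 + 330 + 462 + 462 = 1486.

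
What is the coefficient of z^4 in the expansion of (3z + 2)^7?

22680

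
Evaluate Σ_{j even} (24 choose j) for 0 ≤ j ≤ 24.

8388608

Half of (1+1)^24 + (1−1)^24 gives the even-index sum: 2^23 = 8388608.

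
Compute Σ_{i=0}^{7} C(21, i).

1 + 21 + 210 + 1330 + 5985 + 20349 + 54264 + 116280 = 198440.

198440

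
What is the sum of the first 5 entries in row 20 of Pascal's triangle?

1 + 20 + 190 + 1140 + 4845 = 6196.

6196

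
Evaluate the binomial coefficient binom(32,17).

565722720

C(32,17) = C(32,15) by symmetry.
C(32,15) = (32·31·30·29·28·27·26·25·24·23·22·21·20·19·18) / 15! = 739781100339240960000 / 1307674368000 = 565722720.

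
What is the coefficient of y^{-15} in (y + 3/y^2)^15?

General term: C(15,j)·(y)^j·(3/y^2)^(15-j), with y-exponent 1j − 2(15−j) = 3j − 30.
Set 3j − 30 = -15: j = 5.
C(15,5) = 3003; 1^5 = 1; 3^10 = 59049.
Coefficient = 3003 · 1 · 59049 = 177324147.

177324147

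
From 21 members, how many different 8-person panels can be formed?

203490

This is C(21,8) = 203490.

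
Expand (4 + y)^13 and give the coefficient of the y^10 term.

The general term is C(13,j)·(4)^j·(y)^(13-j); the y^10 term has j = 3.
C(13,3) = 286.
Coefficient = C(13,3) · 4^3 = 286 · 64 = 18304.

18304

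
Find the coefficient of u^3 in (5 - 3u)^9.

The general term is C(9,j)·(5)^j·(-3u)^(9-j); the u^3 term has j = 6.
C(9,6) = 84.
Coefficient = C(9,6) · 5^6 · (-3)^3 = 84 · 15625 · (-27) = -35437500.

-35437500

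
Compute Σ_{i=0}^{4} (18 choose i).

4048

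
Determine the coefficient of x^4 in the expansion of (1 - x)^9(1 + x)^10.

36

Coefficient of x^4 = Σ_{j} C(9,j)·(-1)^j·C(10,4-j)·1^(4-j) for j from 0 to 4.
= 210 + (-1080) + 1620 + (-840) + 126 = 36.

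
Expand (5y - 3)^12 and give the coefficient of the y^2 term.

97430850

The general term is C(12,j)·(5y)^j·(-3)^(12-j); the y^2 term has j = 2.
C(12,2) = 66.
Coefficient = C(12,2) · 5^2 · (-3)^10 = 66 · 25 · 59049 = 97430850.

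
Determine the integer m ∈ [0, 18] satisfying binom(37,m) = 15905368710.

C(37,m) increases on 0 ≤ m ≤ 18. C(37,16) = 12875774670 and C(37,17) = 15905368710, so m = 17.

17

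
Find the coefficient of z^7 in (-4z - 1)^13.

The general term is C(13,j)·(-4z)^j·(-1)^(13-j); the z^7 term has j = 7.
C(13,7) = 1716.
Coefficient = C(13,7) · (-4)^7 = 1716 · (-16384) = -28114944.

-28114944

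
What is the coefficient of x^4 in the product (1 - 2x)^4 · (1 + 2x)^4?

96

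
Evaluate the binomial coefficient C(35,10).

183579396

C(35,10) = (35·34·33·32·31·30·29·28·27·26) / 10! = 666172912204800 / 3628800 = 183579396.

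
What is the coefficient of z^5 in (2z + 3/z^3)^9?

General term: C(9,j)·(2z)^j·(3/z^3)^(9-j), with z-exponent 1j − 3(9−j) = 4j − 27.
Set 4j − 27 = 5: j = 8.
C(9,8) = 9; 2^8 = 256; 3^1 = 3.
Coefficient = 9 · 256 · 3 = 6912.

6912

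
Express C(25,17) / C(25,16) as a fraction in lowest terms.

9/17

C(n,k+1)/C(n,k) = (n−k)/(k+1) = (25−16)/(16+1) = 9/17.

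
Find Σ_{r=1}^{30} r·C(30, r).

16106127360

Since r·C(30,r) = 30·C(29,r−1), the sum is 30·2^29 = 30·536870912 = 16106127360.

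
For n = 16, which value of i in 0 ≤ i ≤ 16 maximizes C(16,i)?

C(16,i) is maximized at i = 16/2 = 8.

8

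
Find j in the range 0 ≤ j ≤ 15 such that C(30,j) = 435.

C(30,j) increases on 0 ≤ j ≤ 15. C(30,1) = 30 and C(30,2) = 435, so j = 2.

2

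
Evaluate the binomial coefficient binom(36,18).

9075135300

C(36,18) = (36·35·34·33·32·31·30·29·28·27·26·25·24·23·22·21·20·19) / 18! = 58102407620643984998400000 / 6402373705728000 = 9075135300.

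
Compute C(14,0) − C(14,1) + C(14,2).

The partial alternating sum Σ_{k=0}^{2} (−1)^k C(14,k) = (−1)^2 C(13,2) = 78.

78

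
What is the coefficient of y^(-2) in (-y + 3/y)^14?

General term: C(14,j)·(-y)^j·(3/y)^(14-j), with y-exponent 1j − 1(14−j) = 2j − 14.
Set 2j − 14 = -2: j = 6.
C(14,6) = 3003; (-1)^6 = 1; 3^8 = 6561.
Coefficient = 3003 · 1 · 6561 = 19702683.

19702683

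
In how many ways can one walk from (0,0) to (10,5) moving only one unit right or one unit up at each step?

3003

Each path is a sequence of 15 steps with 10 rights: C(15,10) = 3003.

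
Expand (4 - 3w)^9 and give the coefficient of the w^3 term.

-9289728

The general term is C(9,j)·(4)^j·(-3w)^(9-j); the w^3 term has j = 6.
C(9,6) = 84.
Coefficient = C(9,6) · 4^6 · (-3)^3 = 84 · 4096 · (-27) = -9289728.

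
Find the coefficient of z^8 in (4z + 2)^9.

The general term is C(9,j)·(4z)^j·(2)^(9-j); the z^8 term has j = 8.
C(9,8) = 9.
Coefficient = C(9,8) · 4^8 · 2^1 = 9 · 65536 · 2 = 1179648.

1179648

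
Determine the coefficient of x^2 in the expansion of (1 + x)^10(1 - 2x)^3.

Coefficient of x^2 = Σ_{j} C(10,j)·1^j·C(3,2-j)·(-2)^(2-j) for j from 0 to 2.
= 12 + (-60) + 45 = -3.

-3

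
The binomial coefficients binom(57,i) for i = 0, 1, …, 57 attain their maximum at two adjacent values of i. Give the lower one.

28

For odd n = 57, C(57,i) peaks at i = (n−1)/2 and (n+1)/2; the lower is 28.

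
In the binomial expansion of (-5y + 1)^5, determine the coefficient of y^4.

The general term is C(5,j)·(-5y)^j·(1)^(5-j); the y^4 term has j = 4.
C(5,4) = 5.
Coefficient = C(5,4) · (-5)^4 = 5 · 625 = 3125.

3125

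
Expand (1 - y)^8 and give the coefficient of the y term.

-8

The general term is C(8,j)·(1)^j·(-y)^(8-j); the y^1 term has j = 7.
C(8,7) = 8.
Coefficient = C(8,7) · (-1)^1 = 8 · (-1) = -8.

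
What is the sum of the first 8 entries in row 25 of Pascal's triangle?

726206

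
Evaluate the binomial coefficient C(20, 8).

125970

C(20,8) = (20·19·18·17·16·15·14·13) / 8! = 5079110400 / 40320 = 125970.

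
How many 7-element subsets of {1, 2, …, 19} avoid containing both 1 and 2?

All 7-subsets: C(19,7) = 50388. Those containing both fixed elements: C(17,5) = 6188.
50388 − 6188 = 44200.

44200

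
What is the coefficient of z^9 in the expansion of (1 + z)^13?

715

The general term is C(13,j)·(1)^j·(z)^(13-j); the z^9 term has j = 4.
C(13,4) = 715.
Coefficient = C(13,4) = 715.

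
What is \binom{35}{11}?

417225900

C(35,11) = (35·34·33·32·31·30·29·28·27·26·25) / 11! = 16654322805120000 / 39916800 = 417225900.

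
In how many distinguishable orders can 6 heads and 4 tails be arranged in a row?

Choose positions for the heads: C(10,6) = 210.

210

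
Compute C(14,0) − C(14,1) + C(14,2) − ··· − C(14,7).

-1716

The partial alternating sum Σ_{k=0}^{7} (−1)^k C(14,k) = (−1)^7 C(13,7) = -1716.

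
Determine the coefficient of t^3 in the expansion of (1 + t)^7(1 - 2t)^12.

Coefficient of t^3 = Σ_{j} C(7,j)·1^j·C(12,3-j)·(-2)^(3-j) for j from 0 to 3.
= (-1760) + 1848 + (-504) + 35 = -381.

-381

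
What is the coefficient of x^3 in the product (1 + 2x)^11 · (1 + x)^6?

2990

Coefficient of x^3 = Σ_{j} C(11,j)·2^j·C(6,3-j)·1^(3-j) for j from 0 to 3.
= 20 + 330 + 1320 + 1320 = 2990.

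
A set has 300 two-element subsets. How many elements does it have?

25

n(n−1)/2 = 300 ⇒ n(n−1) = 600. Since 25·24 = 600, n = 25.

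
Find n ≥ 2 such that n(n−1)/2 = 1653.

n(n−1)/2 = 1653 ⇒ n(n−1) = 3306. Since 58·57 = 3306, n = 58.

58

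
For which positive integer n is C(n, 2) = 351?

n(n−1)/2 = 351 ⇒ n(n−1) = 702. Since 27·26 = 702, n = 27.

27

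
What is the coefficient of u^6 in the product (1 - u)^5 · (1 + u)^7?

Coefficient of u^6 = Σ_{j} C(5,j)·(-1)^j·C(7,6-j)·1^(6-j) for j from 0 to 5.
= 7 + (-105) + 350 + (-350) + 105 + (-7) = 0.

0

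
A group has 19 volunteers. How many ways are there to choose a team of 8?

This is C(19,8) = 75582.

75582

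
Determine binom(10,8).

45

C(10,8) = C(10,2) by symmetry.
C(10,2) = (10·9) / 2! = 90 / 2 = 45.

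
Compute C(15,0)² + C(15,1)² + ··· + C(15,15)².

Σ C(15,j)² is the coefficient of x^15 in (1+x)^15(1+x)^15 = (1+x)^30, i.e. C(30,15) = 155117520.

155117520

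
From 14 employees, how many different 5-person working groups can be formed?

This is C(14,5) = 2002.

2002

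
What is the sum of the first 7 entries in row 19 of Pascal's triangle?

43796

1 + 19 + 171 + 969 + 3876 + 11628 + 27132 = 43796.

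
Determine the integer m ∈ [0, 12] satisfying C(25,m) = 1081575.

8

C(25,m) increases on 0 ≤ m ≤ 12. C(25,7) = 480700 and C(25,8) = 1081575, so m = 8.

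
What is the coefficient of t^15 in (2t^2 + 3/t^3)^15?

General term: C(15,j)·(2t^2)^j·(3/t^3)^(15-j), with t-exponent 2j − 3(15−j) = 5j − 45.
Set 5j − 45 = 15: j = 12.
C(15,12) = 455; 2^12 = 4096; 3^3 = 27.
Coefficient = 455 · 4096 · 27 = 50319360.

50319360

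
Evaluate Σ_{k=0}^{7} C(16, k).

26333

1 + 16 + 120 + 560 + 1820 + 4368 + 8008 + 11440 = 26333.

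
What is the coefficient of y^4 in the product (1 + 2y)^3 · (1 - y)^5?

25

Coefficient of y^4 = Σ_{j} C(3,j)·2^j·C(5,4-j)·(-1)^(4-j) for j from 0 to 3.
= 5 + (-60) + 120 + (-40) = 25.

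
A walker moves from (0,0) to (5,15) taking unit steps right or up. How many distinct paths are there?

Each path is a sequence of 20 steps with 5 rights: C(20,5) = 15504.

15504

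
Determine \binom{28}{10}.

13123110

C(28,10) = (28·27·26·25·24·23·22·21·20·19) / 10! = 47621141568000 / 3628800 = 13123110.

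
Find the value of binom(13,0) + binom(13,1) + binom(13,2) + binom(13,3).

378

1 + 13 + 78 + 286 = 378.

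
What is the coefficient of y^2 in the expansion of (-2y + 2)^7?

The general term is C(7,j)·(-2y)^j·(2)^(7-j); the y^2 term has j = 2.
C(7,2) = 21.
Coefficient = C(7,2) · (-2)^2 · 2^5 = 21 · 4 · 32 = 2688.

2688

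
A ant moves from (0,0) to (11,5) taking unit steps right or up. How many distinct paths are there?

4368

Each path is a sequence of 16 steps with 11 rights: C(16,11) = 4368.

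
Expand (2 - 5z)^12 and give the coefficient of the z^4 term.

79200000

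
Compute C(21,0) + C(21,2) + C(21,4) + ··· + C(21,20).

1048576

Even-r terms of row 21 sum to 2^20 = 1048576.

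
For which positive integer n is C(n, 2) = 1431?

54

n(n−1)/2 = 1431 ⇒ n(n−1) = 2862. Since 54·53 = 2862, n = 54.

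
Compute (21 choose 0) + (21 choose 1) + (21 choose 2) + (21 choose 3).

1562

1 + 21 + 210 + 1330 = 1562.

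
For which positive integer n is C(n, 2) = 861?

42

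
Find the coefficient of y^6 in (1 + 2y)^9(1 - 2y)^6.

1600

Coefficient of y^6 = Σ_{j} C(9,j)·2^j·C(6,6-j)·(-2)^(6-j) for j from 0 to 6.
= 64 + (-3456) + 34560 + (-107520) + 120960 + (-48384) + 5376 = 1600.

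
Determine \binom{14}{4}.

1001

C(14,4) = (14·13·12·11) / 4! = 24024 / 24 = 1001.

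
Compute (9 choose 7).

36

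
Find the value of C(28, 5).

C(28,5) = (28·27·26·25·24) / 5! = 11793600 / 120 = 98280.

98280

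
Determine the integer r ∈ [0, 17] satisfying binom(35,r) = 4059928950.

C(35,r) increases on 0 ≤ r ≤ 17. C(35,15) = 3247943160 and C(35,16) = 4059928950, so r = 16.

16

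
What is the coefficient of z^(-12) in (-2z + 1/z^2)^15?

General term: C(15,j)·(-2z)^j·(1/z^2)^(15-j), with z-exponent 1j − 2(15−j) = 3j − 30.
Set 3j − 30 = -12: j = 6.
C(15,6) = 5005; (-2)^6 = 64; 1^9 = 1.
Coefficient = 5005 · 64 · 1 = 320320.

320320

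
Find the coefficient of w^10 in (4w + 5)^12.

The general term is C(12,j)·(4w)^j·(5)^(12-j); the w^10 term has j = 10.
C(12,10) = 66.
Coefficient = C(12,10) · 4^10 · 5^2 = 66 · 1048576 · 25 = 1730150400.

1730150400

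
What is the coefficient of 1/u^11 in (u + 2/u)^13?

53248

General term: C(13,j)·(u)^j·(2/u)^(13-j), with u-exponent 1j − 1(13−j) = 2j − 13.
Set 2j − 13 = -11: j = 1.
C(13,1) = 13; 1^1 = 1; 2^12 = 4096.
Coefficient = 13 · 1 · 4096 = 53248.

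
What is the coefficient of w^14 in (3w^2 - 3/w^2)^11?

General term: C(11,j)·(3w^2)^j·(-3/w^2)^(11-j), with w-exponent 2j − 2(11−j) = 4j − 22.
Set 4j − 22 = 14: j = 9.
C(11,9) = 55; 3^9 = 19683; (-3)^2 = 9.
Coefficient = 55 · 19683 · 9 = 9743085.

9743085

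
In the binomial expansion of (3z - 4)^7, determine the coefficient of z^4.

-181440

The general term is C(7,j)·(3z)^j·(-4)^(7-j); the z^4 term has j = 4.
C(7,4) = 35.
Coefficient = C(7,4) · 3^4 · (-4)^3 = 35 · 81 · (-64) = -181440.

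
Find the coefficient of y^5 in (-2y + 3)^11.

-10777536

The general term is C(11,j)·(-2y)^j·(3)^(11-j); the y^5 term has j = 5.
C(11,5) = 462.
Coefficient = C(11,5) · (-2)^5 · 3^6 = 462 · (-32) · 729 = -10777536.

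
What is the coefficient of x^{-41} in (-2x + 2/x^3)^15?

-491520

General term: C(15,j)·(-2x)^j·(2/x^3)^(15-j), with x-exponent 1j − 3(15−j) = 4j − 45.
Set 4j − 45 = -41: j = 1.
C(15,1) = 15; (-2)^1 = -2; 2^14 = 16384.
Coefficient = 15 · (-2) · 16384 = -491520.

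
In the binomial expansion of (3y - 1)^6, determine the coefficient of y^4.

1215

The general term is C(6,j)·(3y)^j·(-1)^(6-j); the y^4 term has j = 4.
C(6,4) = 15.
Coefficient = C(6,4) · 3^4 = 15 · 81 = 1215.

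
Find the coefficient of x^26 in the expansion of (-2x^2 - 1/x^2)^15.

-245760

General term: C(15,j)·(-2x^2)^j·(-1/x^2)^(15-j), with x-exponent 2j − 2(15−j) = 4j − 30.
Set 4j − 30 = 26: j = 14.
C(15,14) = 15; (-2)^14 = 16384; (-1)^1 = -1.
Coefficient = 15 · 16384 · (-1) = -245760.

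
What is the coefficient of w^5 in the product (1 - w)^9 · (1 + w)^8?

-28

Coefficient of w^5 = Σ_{j} C(9,j)·(-1)^j·C(8,5-j)·1^(5-j) for j from 0 to 5.
= 56 + (-630) + 2016 + (-2352) + 1008 + (-126) = -28.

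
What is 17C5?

C(17,5) = (17·16·15·14·13) / 5! = 742560 / 120 = 6188.

6188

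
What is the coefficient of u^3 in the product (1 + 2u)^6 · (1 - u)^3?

15

Coefficient of u^3 = Σ_{j} C(6,j)·2^j·C(3,3-j)·(-1)^(3-j) for j from 0 to 3.
= (-1) + 36 + (-180) + 160 = 15.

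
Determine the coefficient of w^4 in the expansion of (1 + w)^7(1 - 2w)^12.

339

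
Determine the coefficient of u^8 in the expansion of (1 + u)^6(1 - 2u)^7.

-684

Coefficient of u^8 = Σ_{j} C(6,j)·1^j·C(7,8-j)·(-2)^(8-j) for j from 1 to 6.
= (-768) + 6720 + (-13440) + 8400 + (-1680) + 84 = -684.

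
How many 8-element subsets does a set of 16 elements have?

12870

C(16,8) = (16·15·14·13·12·11·10·9) / 8! = 518918400 / 40320 = 12870.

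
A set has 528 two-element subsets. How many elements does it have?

33

n(n−1)/2 = 528 ⇒ n(n−1) = 1056. Since 33·32 = 1056, n = 33.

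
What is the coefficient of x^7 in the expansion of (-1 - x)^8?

8

The general term is C(8,j)·(-1)^j·(-x)^(8-j); the x^7 term has j = 1.
C(8,1) = 8.
Coefficient = C(8,1) · (-1)^1 · (-1)^7 = 8 · (-1) · (-1) = 8.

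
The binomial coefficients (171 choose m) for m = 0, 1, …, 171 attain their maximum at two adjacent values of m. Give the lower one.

For odd n = 171, C(171,m) peaks at m = (n−1)/2 and (n+1)/2; the lower is 85.

85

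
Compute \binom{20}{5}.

15504

C(20,5) = (20·19·18·17·16) / 5! = 1860480 / 120 = 15504.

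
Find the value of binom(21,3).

1330

C(21,3) = (21·20·19) / 3! = 7980 / 6 = 1330.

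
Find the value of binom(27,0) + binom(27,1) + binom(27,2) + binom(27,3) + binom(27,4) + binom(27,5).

1 + 27 + 351 + 2925 + 17550 + 80730 = 101584.

101584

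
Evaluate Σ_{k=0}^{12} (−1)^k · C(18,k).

6188

The partial alternating sum Σ_{k=0}^{12} (−1)^k C(18,k) = (−1)^12 C(17,12) = 6188.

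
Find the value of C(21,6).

54264

C(21,6) = (21·20·19·18·17·16) / 6! = 39070080 / 720 = 54264.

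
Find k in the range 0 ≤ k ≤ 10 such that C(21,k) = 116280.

C(21,k) increases on 0 ≤ k ≤ 10. C(21,6) = 54264 and C(21,7) = 116280, so k = 7.

7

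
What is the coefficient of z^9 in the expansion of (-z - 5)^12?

The general term is C(12,j)·(-z)^j·(-5)^(12-j); the z^9 term has j = 9.
C(12,9) = 220.
Coefficient = C(12,9) · (-1)^9 · (-5)^3 = 220 · (-1) · (-125) = 27500.

27500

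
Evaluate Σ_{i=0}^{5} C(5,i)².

Σ C(5,i)² is the coefficient of x^5 in (1+x)^5(1+x)^5 = (1+x)^10, i.e. C(10,5) = 252.

252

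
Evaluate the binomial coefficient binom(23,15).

490314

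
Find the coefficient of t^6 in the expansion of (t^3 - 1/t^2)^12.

General term: C(12,j)·(t^3)^j·(-1/t^2)^(12-j), with t-exponent 3j − 2(12−j) = 5j − 24.
Set 5j − 24 = 6: j = 6.
C(12,6) = 924; 1^6 = 1; (-1)^6 = 1.
Coefficient = 924 · 1 · 1 = 924.

924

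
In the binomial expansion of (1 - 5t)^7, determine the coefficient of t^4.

The general term is C(7,j)·(1)^j·(-5t)^(7-j); the t^4 term has j = 3.
C(7,3) = 35.
Coefficient = C(7,3) · (-5)^4 = 35 · 625 = 21875.

21875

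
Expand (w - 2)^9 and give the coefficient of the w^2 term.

The general term is C(9,j)·(w)^j·(-2)^(9-j); the w^2 term has j = 2.
C(9,2) = 36.
Coefficient = C(9,2) · (-2)^7 = 36 · (-128) = -4608.

-4608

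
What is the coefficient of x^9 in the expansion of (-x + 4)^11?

-880

The general term is C(11,j)·(-x)^j·(4)^(11-j); the x^9 term has j = 9.
C(11,9) = 55.
Coefficient = C(11,9) · (-1)^9 · 4^2 = 55 · (-1) · 16 = -880.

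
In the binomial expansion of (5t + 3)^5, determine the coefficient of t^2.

6750

The general term is C(5,j)·(5t)^j·(3)^(5-j); the t^2 term has j = 2.
C(5,2) = 10.
Coefficient = C(5,2) · 5^2 · 3^3 = 10 · 25 · 27 = 6750.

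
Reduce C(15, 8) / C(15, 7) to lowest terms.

1

C(n,k+1)/C(n,k) = (n−k)/(k+1) = (15−7)/(7+1) = 8/8 = 1.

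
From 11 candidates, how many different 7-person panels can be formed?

This is C(11,7) = 330.

330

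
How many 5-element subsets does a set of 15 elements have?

3003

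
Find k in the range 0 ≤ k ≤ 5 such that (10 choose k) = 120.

C(10,k) increases on 0 ≤ k ≤ 5. C(10,2) = 45 and C(10,3) = 120, so k = 3.

3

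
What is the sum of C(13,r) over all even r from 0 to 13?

Half of (1+1)^13 + (1−1)^13 gives the even-index sum: 2^12 = 4096.

4096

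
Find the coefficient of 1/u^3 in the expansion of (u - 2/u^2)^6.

General term: C(6,j)·(u)^j·(-2/u^2)^(6-j), with u-exponent 1j − 2(6−j) = 3j − 12.
Set 3j − 12 = -3: j = 3.
C(6,3) = 20; 1^3 = 1; (-2)^3 = -8.
Coefficient = 20 · 1 · (-8) = -160.

-160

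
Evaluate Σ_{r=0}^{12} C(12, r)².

Σ C(12,r)² is the coefficient of x^12 in (1+x)^12(1+x)^12 = (1+x)^24, i.e. C(24,12) = 2704156.

2704156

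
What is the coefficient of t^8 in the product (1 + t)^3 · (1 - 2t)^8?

768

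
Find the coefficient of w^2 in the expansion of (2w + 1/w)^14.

768768

General term: C(14,j)·(2w)^j·(1/w)^(14-j), with w-exponent 1j − 1(14−j) = 2j − 14.
Set 2j − 14 = 2: j = 8.
C(14,8) = 3003; 2^8 = 256; 1^6 = 1.
Coefficient = 3003 · 256 · 1 = 768768.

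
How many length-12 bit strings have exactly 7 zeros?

Choose the 7 positions: C(12,7) = 792.

792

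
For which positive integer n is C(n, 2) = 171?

n(n−1)/2 = 171 ⇒ n(n−1) = 342. Since 19·18 = 342, n = 19.

19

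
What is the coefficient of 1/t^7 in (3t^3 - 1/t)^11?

33

General term: C(11,j)·(3t^3)^j·(-1/t)^(11-j), with t-exponent 3j − 1(11−j) = 4j − 11.
Set 4j − 11 = -7: j = 1.
C(11,1) = 11; 3^1 = 3; (-1)^10 = 1.
Coefficient = 11 · 3 · 1 = 33.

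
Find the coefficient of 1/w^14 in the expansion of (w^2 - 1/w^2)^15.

-1365

General term: C(15,j)·(w^2)^j·(-1/w^2)^(15-j), with w-exponent 2j − 2(15−j) = 4j − 30.
Set 4j − 30 = -14: j = 4.
C(15,4) = 1365; 1^4 = 1; (-1)^11 = -1.
Coefficient = 1365 · 1 · (-1) = -1365.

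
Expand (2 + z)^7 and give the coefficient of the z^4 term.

The general term is C(7,j)·(2)^j·(z)^(7-j); the z^4 term has j = 3.
C(7,3) = 35.
Coefficient = C(7,3) · 2^3 = 35 · 8 = 280.

280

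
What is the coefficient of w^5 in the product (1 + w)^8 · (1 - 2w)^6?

Coefficient of w^5 = Σ_{j} C(8,j)·1^j·C(6,5-j)·(-2)^(5-j) for j from 0 to 5.
= (-192) + 1920 + (-4480) + 3360 + (-840) + 56 = -176.

-176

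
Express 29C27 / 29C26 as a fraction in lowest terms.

1/9

C(n,k+1)/C(n,k) = (n−k)/(k+1) = (29−26)/(26+1) = 3/27 = 1/9.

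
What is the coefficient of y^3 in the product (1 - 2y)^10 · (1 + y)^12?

Coefficient of y^3 = Σ_{j} C(10,j)·(-2)^j·C(12,3-j)·1^(3-j) for j from 0 to 3.
= 220 + (-1320) + 2160 + (-960) = 100.

100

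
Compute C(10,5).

252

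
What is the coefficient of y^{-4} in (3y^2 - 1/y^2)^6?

General term: C(6,j)·(3y^2)^j·(-1/y^2)^(6-j), with y-exponent 2j − 2(6−j) = 4j − 12.
Set 4j − 12 = -4: j = 2.
C(6,2) = 15; 3^2 = 9; (-1)^4 = 1.
Coefficient = 15 · 9 · 1 = 135.

135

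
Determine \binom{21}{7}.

116280

C(21,7) = (21·20·19·18·17·16·15) / 7! = 586051200 / 5040 = 116280.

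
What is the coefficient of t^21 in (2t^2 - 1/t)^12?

General term: C(12,j)·(2t^2)^j·(-1/t)^(12-j), with t-exponent 2j − 1(12−j) = 3j − 12.
Set 3j − 12 = 21: j = 11.
C(12,11) = 12; 2^11 = 2048; (-1)^1 = -1.
Coefficient = 12 · 2048 · (-1) = -24576.

-24576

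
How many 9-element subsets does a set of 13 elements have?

C(13,9) = C(13,4) by symmetry.
C(13,4) = (13·12·11·10) / 4! = 17160 / 24 = 715.

715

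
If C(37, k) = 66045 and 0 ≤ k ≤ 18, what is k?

4

C(37,k) increases on 0 ≤ k ≤ 18. C(37,3) = 7770 and C(37,4) = 66045, so k = 4.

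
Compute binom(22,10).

646646

C(22,10) = (22·21·20·19·18·17·16·15·14·13) / 10! = 2346549004800 / 3628800 = 646646.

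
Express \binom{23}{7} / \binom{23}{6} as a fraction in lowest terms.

17/7

C(n,k+1)/C(n,k) = (n−k)/(k+1) = (23−6)/(6+1) = 17/7.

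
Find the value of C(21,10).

352716

C(21,10) = (21·20·19·18·17·16·15·14·13·12) / 10! = 1279935820800 / 3628800 = 352716.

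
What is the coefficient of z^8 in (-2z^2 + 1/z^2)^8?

General term: C(8,j)·(-2z^2)^j·(1/z^2)^(8-j), with z-exponent 2j − 2(8−j) = 4j − 16.
Set 4j − 16 = 8: j = 6.
C(8,6) = 28; (-2)^6 = 64; 1^2 = 1.
Coefficient = 28 · 64 · 1 = 1792.

1792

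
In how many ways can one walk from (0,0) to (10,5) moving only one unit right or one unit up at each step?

3003

Each path is a sequence of 15 steps with 10 rights: C(15,10) = 3003.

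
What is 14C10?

1001

C(14,10) = C(14,4) by symmetry.
C(14,4) = (14·13·12·11) / 4! = 24024 / 24 = 1001.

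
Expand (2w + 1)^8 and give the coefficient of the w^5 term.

The general term is C(8,j)·(2w)^j·(1)^(8-j); the w^5 term has j = 5.
C(8,5) = 56.
Coefficient = C(8,5) · 2^5 = 56 · 32 = 1792.

1792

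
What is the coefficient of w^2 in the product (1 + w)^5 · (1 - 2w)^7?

24

Coefficient of w^2 = Σ_{j} C(5,j)·1^j·C(7,2-j)·(-2)^(2-j) for j from 0 to 2.
= 84 + (-70) + 10 = 24.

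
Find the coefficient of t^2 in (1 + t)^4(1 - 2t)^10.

Coefficient of t^2 = Σ_{j} C(4,j)·1^j·C(10,2-j)·(-2)^(2-j) for j from 0 to 2.
= 180 + (-80) + 6 = 106.

106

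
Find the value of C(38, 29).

C(38,29) = C(38,9) by symmetry.
C(38,9) = (38·37·36·35·34·33·32·31·30) / 9! = 59153663923200 / 362880 = 163011640.

163011640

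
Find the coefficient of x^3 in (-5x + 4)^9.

The general term is C(9,j)·(-5x)^j·(4)^(9-j); the x^3 term has j = 3.
C(9,3) = 84.
Coefficient = C(9,3) · (-5)^3 · 4^6 = 84 · (-125) · 4096 = -43008000.

-43008000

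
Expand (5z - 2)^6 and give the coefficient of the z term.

-960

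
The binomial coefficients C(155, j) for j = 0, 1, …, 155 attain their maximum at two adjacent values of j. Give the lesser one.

For odd n = 155, C(155,j) peaks at j = (n−1)/2 and (n+1)/2; the lesser is 77.

77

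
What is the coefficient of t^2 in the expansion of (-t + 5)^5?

The general term is C(5,j)·(-t)^j·(5)^(5-j); the t^2 term has j = 2.
C(5,2) = 10.
Coefficient = C(5,2) · 5^3 = 10 · 125 = 1250.

1250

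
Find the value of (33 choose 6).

C(33,6) = (33·32·31·30·29·28) / 6! = 797448960 / 720 = 1107568.

1107568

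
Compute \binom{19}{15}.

3876

C(19,15) = C(19,4) by symmetry.
C(19,4) = (19·18·17·16) / 4! = 93024 / 24 = 3876.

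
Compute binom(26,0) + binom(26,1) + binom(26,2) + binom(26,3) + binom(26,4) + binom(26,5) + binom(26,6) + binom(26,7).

1 + 26 + 325 + 2600 + 14950 + 65780 + 230230 + 657800 = 971712.

971712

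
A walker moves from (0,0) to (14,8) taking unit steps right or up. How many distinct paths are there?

Each path is a sequence of 22 steps with 14 rights: C(22,14) = 319770.

319770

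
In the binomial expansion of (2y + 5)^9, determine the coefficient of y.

7031250

The general term is C(9,j)·(2y)^j·(5)^(9-j); the y^1 term has j = 1.
C(9,1) = 9.
Coefficient = C(9,1) · 2^1 · 5^8 = 9 · 2 · 390625 = 7031250.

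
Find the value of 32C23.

C(32,23) = C(32,9) by symmetry.
C(32,9) = (32·31·30·29·28·27·26·25·24) / 9! = 10178348544000 / 362880 = 28048800.

28048800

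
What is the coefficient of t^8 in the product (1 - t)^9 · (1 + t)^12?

-126

Coefficient of t^8 = Σ_{j} C(9,j)·(-1)^j·C(12,8-j)·1^(8-j) for j from 0 to 8.
= 495 + (-7128) + 33264 + (-66528) + 62370 + (-27720) + 5544 + (-432) + 9 = -126.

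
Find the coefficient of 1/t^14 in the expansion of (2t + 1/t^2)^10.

180

General term: C(10,j)·(2t)^j·(1/t^2)^(10-j), with t-exponent 1j − 2(10−j) = 3j − 20.
Set 3j − 20 = -14: j = 2.
C(10,2) = 45; 2^2 = 4; 1^8 = 1.
Coefficient = 45 · 4 · 1 = 180.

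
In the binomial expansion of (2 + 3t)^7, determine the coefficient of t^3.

The general term is C(7,j)·(2)^j·(3t)^(7-j); the t^3 term has j = 4.
C(7,4) = 35.
Coefficient = C(7,4) · 2^4 · 3^3 = 35 · 16 · 27 = 15120.

15120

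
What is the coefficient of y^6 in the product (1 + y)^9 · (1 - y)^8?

-56

Coefficient of y^6 = Σ_{j} C(9,j)·1^j·C(8,6-j)·(-1)^(6-j) for j from 0 to 6.
= 28 + (-504) + 2520 + (-4704) + 3528 + (-1008) + 84 = -56.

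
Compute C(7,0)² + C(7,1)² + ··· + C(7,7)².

Σ C(7,i)² is the coefficient of x^7 in (1+x)^7(1+x)^7 = (1+x)^14, i.e. C(14,7) = 3432.

3432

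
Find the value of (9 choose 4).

C(9,4) = (9·8·7·6) / 4! = 3024 / 24 = 126.

126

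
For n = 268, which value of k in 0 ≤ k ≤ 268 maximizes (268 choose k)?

C(268,k) is maximized at k = 268/2 = 134.

134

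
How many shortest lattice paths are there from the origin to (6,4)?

Each path is a sequence of 10 steps with 6 rights: C(10,6) = 210.

210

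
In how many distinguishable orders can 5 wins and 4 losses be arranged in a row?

126

Choose positions for the wins: C(9,5) = 126.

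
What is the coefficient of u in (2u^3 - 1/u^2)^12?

General term: C(12,j)·(2u^3)^j·(-1/u^2)^(12-j), with u-exponent 3j − 2(12−j) = 5j − 24.
Set 5j − 24 = 1: j = 5.
C(12,5) = 792; 2^5 = 32; (-1)^7 = -1.
Coefficient = 792 · 32 · (-1) = -25344.

-25344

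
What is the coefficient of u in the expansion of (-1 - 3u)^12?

The general term is C(12,j)·(-1)^j·(-3u)^(12-j); the u^1 term has j = 11.
C(12,11) = 12.
Coefficient = C(12,11) · (-1)^11 · (-3)^1 = 12 · (-1) · (-3) = 36.

36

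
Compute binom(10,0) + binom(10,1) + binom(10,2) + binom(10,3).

1 + 10 + 45 + 120 = 176.

176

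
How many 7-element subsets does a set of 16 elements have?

11440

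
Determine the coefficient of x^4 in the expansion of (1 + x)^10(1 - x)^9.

36

Coefficient of x^4 = Σ_{j} C(10,j)·1^j·C(9,4-j)·(-1)^(4-j) for j from 0 to 4.
= 126 + (-840) + 1620 + (-1080) + 210 = 36.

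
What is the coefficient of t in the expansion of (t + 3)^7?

The general term is C(7,j)·(t)^j·(3)^(7-j); the t^1 term has j = 1.
C(7,1) = 7.
Coefficient = C(7,1) · 3^6 = 7 · 729 = 5103.

5103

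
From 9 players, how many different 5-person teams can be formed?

This is C(9,5) = 126.

126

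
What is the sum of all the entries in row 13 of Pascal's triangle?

8192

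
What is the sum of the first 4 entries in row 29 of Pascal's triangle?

4090

1 + 29 + 406 + 3654 = 4090.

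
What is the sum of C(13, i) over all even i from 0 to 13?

4096

Even-i terms of row 13 sum to 2^12 = 4096.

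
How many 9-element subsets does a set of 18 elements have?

48620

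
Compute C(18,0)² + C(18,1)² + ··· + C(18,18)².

9075135300

Σ C(18,j)² is the coefficient of x^18 in (1+x)^18(1+x)^18 = (1+x)^36, i.e. C(36,18) = 9075135300.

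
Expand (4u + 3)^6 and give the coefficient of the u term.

The general term is C(6,j)·(4u)^j·(3)^(6-j); the u^1 term has j = 1.
C(6,1) = 6.
Coefficient = C(6,1) · 4^1 · 3^5 = 6 · 4 · 243 = 5832.

5832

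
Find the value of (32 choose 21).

129024480

C(32,21) = C(32,11) by symmetry.
C(32,11) = (32·31·30·29·28·27·26·25·24·23·22) / 11! = 5150244363264000 / 39916800 = 129024480.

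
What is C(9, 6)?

C(9,6) = C(9,3) by symmetry.
C(9,3) = (9·8·7) / 3! = 504 / 6 = 84.

84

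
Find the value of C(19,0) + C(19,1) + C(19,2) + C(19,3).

1160

1 + 19 + 171 + 969 = 1160.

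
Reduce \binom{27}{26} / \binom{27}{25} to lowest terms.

1/13

C(n,k+1)/C(n,k) = (n−k)/(k+1) = (27−25)/(25+1) = 2/26 = 1/13.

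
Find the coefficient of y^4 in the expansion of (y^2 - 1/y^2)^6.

15

General term: C(6,j)·(y^2)^j·(-1/y^2)^(6-j), with y-exponent 2j − 2(6−j) = 4j − 12.
Set 4j − 12 = 4: j = 4.
C(6,4) = 15; 1^4 = 1; (-1)^2 = 1.
Coefficient = 15 · 1 · 1 = 15.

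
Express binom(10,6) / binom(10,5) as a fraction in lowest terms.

5/6

C(n,k+1)/C(n,k) = (n−k)/(k+1) = (10−5)/(5+1) = 5/6.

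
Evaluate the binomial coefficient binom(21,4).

5985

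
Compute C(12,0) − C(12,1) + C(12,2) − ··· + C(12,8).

165

The partial alternating sum Σ_{k=0}^{8} (−1)^k C(12,k) = (−1)^8 C(11,8) = 165.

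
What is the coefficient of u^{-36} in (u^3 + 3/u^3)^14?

22320522

General term: C(14,j)·(u^3)^j·(3/u^3)^(14-j), with u-exponent 3j − 3(14−j) = 6j − 42.
Set 6j − 42 = -36: j = 1.
C(14,1) = 14; 1^1 = 1; 3^13 = 1594323.
Coefficient = 14 · 1 · 1594323 = 22320522.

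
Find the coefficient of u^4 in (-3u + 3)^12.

The general term is C(12,j)·(-3u)^j·(3)^(12-j); the u^4 term has j = 4.
C(12,4) = 495.
Coefficient = C(12,4) · (-3)^4 · 3^8 = 495 · 81 · 6561 = 263063295.

263063295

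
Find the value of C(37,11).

854992152

C(37,11) = (37·36·35·34·33·32·31·30·29·28·27) / 11! = 34128550732953600 / 39916800 = 854992152.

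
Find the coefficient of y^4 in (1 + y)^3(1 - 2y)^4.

Coefficient of y^4 = Σ_{j} C(3,j)·1^j·C(4,4-j)·(-2)^(4-j) for j from 0 to 3.
= 16 + (-96) + 72 + (-8) = -16.

-16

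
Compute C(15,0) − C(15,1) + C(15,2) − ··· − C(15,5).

-2002

The partial alternating sum Σ_{k=0}^{5} (−1)^k C(15,k) = (−1)^5 C(14,5) = -2002.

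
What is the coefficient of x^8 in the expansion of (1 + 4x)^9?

The general term is C(9,j)·(1)^j·(4x)^(9-j); the x^8 term has j = 1.
C(9,1) = 9.
Coefficient = C(9,1) · 4^8 = 9 · 65536 = 589824.

589824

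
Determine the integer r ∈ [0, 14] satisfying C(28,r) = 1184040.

7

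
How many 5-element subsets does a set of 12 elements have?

792

C(12,5) = (12·11·10·9·8) / 5! = 95040 / 120 = 792.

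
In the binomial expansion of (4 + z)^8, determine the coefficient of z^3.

The general term is C(8,j)·(4)^j·(z)^(8-j); the z^3 term has j = 5.
C(8,5) = 56.
Coefficient = C(8,5) · 4^5 = 56 · 1024 = 57344.

57344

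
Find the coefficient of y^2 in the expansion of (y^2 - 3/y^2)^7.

-945

General term: C(7,j)·(y^2)^j·(-3/y^2)^(7-j), with y-exponent 2j − 2(7−j) = 4j − 14.
Set 4j − 14 = 2: j = 4.
C(7,4) = 35; 1^4 = 1; (-3)^3 = -27.
Coefficient = 35 · 1 · (-27) = -945.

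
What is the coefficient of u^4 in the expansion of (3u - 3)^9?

The general term is C(9,j)·(3u)^j·(-3)^(9-j); the u^4 term has j = 4.
C(9,4) = 126.
Coefficient = C(9,4) · 3^4 · (-3)^5 = 126 · 81 · (-243) = -2480058.

-2480058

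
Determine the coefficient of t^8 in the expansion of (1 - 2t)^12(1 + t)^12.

Coefficient of t^8 = Σ_{j} C(12,j)·(-2)^j·C(12,8-j)·1^(8-j) for j from 0 to 8.
= 495 + (-19008) + 243936 + (-1393920) + 3920400 + (-5575680) + 3902976 + (-1216512) + 126720 = -10593.

-10593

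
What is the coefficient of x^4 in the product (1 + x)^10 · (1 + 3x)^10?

71445

Coefficient of x^4 = Σ_{j} C(10,j)·1^j·C(10,4-j)·3^(4-j) for j from 0 to 4.
= 17010 + 32400 + 18225 + 3600 + 210 = 71445.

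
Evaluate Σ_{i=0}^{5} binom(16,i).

6885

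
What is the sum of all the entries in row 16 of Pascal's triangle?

Setting x = 1 in (1+x)^16 gives Σ C(16,j) = 2^16 = 65536.

65536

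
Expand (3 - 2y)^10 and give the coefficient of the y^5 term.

-1959552

The general term is C(10,j)·(3)^j·(-2y)^(10-j); the y^5 term has j = 5.
C(10,5) = 252.
Coefficient = C(10,5) · 3^5 · (-2)^5 = 252 · 243 · (-32) = -1959552.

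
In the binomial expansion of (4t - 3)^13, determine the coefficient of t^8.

-20495794176

The general term is C(13,j)·(4t)^j·(-3)^(13-j); the t^8 term has j = 8.
C(13,8) = 1287.
Coefficient = C(13,8) · 4^8 · (-3)^5 = 1287 · 65536 · (-243) = -20495794176.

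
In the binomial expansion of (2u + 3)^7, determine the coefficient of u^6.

1344

The general term is C(7,j)·(2u)^j·(3)^(7-j); the u^6 term has j = 6.
C(7,6) = 7.
Coefficient = C(7,6) · 2^6 · 3^1 = 7 · 64 · 3 = 1344.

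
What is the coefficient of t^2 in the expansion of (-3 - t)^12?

The general term is C(12,j)·(-3)^j·(-t)^(12-j); the t^2 term has j = 10.
C(12,10) = 66.
Coefficient = C(12,10) · (-3)^10 = 66 · 59049 = 3897234.

3897234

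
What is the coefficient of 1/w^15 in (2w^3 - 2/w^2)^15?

General term: C(15,j)·(2w^3)^j·(-2/w^2)^(15-j), with w-exponent 3j − 2(15−j) = 5j − 30.
Set 5j − 30 = -15: j = 3.
C(15,3) = 455; 2^3 = 8; (-2)^12 = 4096.
Coefficient = 455 · 8 · 4096 = 14909440.

14909440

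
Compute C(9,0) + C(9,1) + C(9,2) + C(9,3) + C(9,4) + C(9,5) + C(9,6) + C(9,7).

1 + 9 + 36 + 84 + 126 + 126 + 84 + 36 = 502.

502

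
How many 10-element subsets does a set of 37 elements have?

348330136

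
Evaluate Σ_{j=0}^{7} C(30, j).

2804012

1 + 30 + 435 + 4060 + 27405 + 142506 + 593775 + 2035800 = 2804012.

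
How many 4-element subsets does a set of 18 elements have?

3060

C(18,4) = (18·17·16·15) / 4! = 73440 / 24 = 3060.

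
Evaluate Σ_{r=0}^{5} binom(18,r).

12616

1 + 18 + 153 + 816 + 3060 + 8568 = 12616.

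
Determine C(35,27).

C(35,27) = C(35,8) by symmetry.
C(35,8) = (35·34·33·32·31·30·29·28) / 8! = 948964262400 / 40320 = 23535820.

23535820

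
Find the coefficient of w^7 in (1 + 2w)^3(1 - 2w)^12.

12672

Coefficient of w^7 = Σ_{j} C(3,j)·2^j·C(12,7-j)·(-2)^(7-j) for j from 0 to 3.
= (-101376) + 354816 + (-304128) + 63360 = 12672.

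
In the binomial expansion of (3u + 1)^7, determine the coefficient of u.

The general term is C(7,j)·(3u)^j·(1)^(7-j); the u^1 term has j = 1.
C(7,1) = 7.
Coefficient = C(7,1) · 3^1 = 7 · 3 = 21.

21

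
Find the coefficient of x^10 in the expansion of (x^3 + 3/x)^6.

General term: C(6,j)·(x^3)^j·(3/x)^(6-j), with x-exponent 3j − 1(6−j) = 4j − 6.
Set 4j − 6 = 10: j = 4.
C(6,4) = 15; 1^4 = 1; 3^2 = 9.
Coefficient = 15 · 1 · 9 = 135.

135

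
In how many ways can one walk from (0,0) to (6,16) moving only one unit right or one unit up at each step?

Each path is a sequence of 22 steps with 6 rights: C(22,6) = 74613.

74613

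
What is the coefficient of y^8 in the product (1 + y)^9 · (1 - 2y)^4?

-279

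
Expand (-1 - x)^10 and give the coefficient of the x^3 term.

The general term is C(10,j)·(-1)^j·(-x)^(10-j); the x^3 term has j = 7.
C(10,7) = 120.
Coefficient = C(10,7) · (-1)^7 · (-1)^3 = 120 · (-1) · (-1) = 120.

120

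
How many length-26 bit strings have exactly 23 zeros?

Choose the 23 positions: C(26,23) = 2600.

2600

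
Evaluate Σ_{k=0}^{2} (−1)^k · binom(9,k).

28

The partial alternating sum Σ_{k=0}^{2} (−1)^k C(9,k) = (−1)^2 C(8,2) = 28.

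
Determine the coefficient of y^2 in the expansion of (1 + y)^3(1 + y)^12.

(1 + y)^3(1 + y)^12 = (1 + y)^15, so the coefficient of y^2 is C(15,2)·1^2 = 105·1 = 105.

105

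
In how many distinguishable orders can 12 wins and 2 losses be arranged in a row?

Choose positions for the wins: C(14,12) = 91.

91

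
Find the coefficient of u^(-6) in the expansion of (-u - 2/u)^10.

11520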